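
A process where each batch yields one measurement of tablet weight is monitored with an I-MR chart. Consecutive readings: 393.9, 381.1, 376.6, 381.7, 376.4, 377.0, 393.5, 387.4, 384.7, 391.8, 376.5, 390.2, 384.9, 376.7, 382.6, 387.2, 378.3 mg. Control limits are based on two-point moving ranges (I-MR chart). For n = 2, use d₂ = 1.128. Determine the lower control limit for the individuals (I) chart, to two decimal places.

X̄ = (393.9 + 381.1 + 376.6 + 381.7 + 376.4 + 377.0 + 393.5 + 387.4 + 384.7 + 391.8 + 376.5 + 390.2 + 384.9 + 376.7 + 382.6 + 387.2 + 378.3) / 17 = 383.5588
Moving ranges: 12.8, 4.5, 5.1, 5.3, 0.6, 16.5, 6.1, 2.7, 7.1, 15.3, 13.7, 5.3, 8.2, 5.9, 4.6, 8.9; M̄R̄ = 122.6000 / 16 = 7.6625
LCL = X̄ − 3·M̄R̄/d₂ = 383.5588 − 3 × 7.6625 / 1.128 = 363.1798

363.18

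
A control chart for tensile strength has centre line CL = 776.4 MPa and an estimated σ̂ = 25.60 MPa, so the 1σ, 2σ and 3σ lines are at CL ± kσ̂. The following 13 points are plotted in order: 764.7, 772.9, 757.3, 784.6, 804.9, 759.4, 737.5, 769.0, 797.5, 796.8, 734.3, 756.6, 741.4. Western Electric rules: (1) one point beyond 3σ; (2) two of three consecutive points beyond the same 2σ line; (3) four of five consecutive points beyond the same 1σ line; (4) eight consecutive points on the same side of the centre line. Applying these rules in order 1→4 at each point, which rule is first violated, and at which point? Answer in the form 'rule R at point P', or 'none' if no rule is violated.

none

Zone of each point (C = within 1σ̂, B = 1σ̂–2σ̂, A = 2σ̂–3σ̂, * = beyond 3σ̂; sign = side of CL): 1:-C, 2:-C, 3:-C, 4:+C, 5:+B, 6:-C, 7:-B, 8:-C, 9:+C, 10:+C, 11:-B, 12:-C, 13:-B
No rule fires across all 13 points.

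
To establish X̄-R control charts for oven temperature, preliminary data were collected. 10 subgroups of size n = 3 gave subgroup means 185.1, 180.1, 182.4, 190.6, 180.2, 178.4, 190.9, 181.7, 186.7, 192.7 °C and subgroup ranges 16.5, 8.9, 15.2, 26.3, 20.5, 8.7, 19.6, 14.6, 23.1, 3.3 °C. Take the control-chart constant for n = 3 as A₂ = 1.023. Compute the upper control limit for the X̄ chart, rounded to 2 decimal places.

X̄̄ = (185.1 + 180.1 + 182.4 + 190.6 + 180.2 + 178.4 + 190.9 + 181.7 + 186.7 + 192.7) / 10 = 1848.8000 / 10 = 184.8800
R̄ = (16.5 + 8.9 + 15.2 + 26.3 + 20.5 + 8.7 + 19.6 + 14.6 + 23.1 + 3.3) / 10 = 156.7000 / 10 = 15.6700
UCL = X̄̄ + A₂·R̄ = 184.8800 + 1.023 × 15.6700 = 200.9104

200.91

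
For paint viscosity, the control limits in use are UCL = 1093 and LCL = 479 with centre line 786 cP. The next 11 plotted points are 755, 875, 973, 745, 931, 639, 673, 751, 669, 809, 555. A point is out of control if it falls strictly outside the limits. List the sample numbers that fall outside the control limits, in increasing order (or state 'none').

none

All 11 points lie within [479, 1093].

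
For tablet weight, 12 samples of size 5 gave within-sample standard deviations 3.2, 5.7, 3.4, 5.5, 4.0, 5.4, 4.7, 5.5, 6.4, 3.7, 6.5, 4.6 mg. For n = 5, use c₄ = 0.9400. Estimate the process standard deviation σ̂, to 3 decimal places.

5.195

s̄ = (3.2 + 5.7 + 3.4 + 5.5 + 4.0 + 5.4 + 4.7 + 5.5 + 6.4 + 3.7 + 6.5 + 4.6) / 12 = 4.8833
σ̂ = s̄ / c₄ = 4.8833 / 0.9400 = 5.1950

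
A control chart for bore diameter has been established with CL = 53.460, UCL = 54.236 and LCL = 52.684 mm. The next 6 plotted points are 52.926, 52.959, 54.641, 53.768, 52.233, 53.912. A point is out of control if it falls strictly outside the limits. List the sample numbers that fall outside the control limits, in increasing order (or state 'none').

Compare each point to [52.684, 54.236]: sample 3 = 54.641 > UCL; sample 5 = 52.233 < LCL.

3, 5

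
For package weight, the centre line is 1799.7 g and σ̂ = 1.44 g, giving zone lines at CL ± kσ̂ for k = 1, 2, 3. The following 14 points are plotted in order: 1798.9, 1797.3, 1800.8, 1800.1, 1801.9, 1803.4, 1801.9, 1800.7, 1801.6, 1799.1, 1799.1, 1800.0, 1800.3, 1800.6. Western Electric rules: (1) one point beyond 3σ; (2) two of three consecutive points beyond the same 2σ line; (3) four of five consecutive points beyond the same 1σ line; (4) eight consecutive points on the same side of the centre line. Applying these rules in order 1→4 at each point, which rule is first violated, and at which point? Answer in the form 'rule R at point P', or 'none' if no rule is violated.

Zone of each point (C = within 1σ̂, B = 1σ̂–2σ̂, A = 2σ̂–3σ̂, * = beyond 3σ̂; sign = side of CL): 1:-C, 2:-B, 3:+C, 4:+C, 5:+B, 6:+A, 7:+B, 8:+C, 9:+B, 10:-C, 11:-C, 12:+C, 13:+C, 14:+C
Rule 3 (four of five consecutive points beyond the same 1σ limit) is satisfied at point 9.

rule 3 at point 9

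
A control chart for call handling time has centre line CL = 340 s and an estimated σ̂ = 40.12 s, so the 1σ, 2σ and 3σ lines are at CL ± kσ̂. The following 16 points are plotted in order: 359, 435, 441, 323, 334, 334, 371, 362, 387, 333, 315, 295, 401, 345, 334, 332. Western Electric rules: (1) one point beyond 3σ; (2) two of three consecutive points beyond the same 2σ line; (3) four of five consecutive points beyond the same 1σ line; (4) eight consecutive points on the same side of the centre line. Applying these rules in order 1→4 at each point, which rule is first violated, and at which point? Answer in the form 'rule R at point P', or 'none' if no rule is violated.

rule 2 at point 3

Zone of each point (C = within 1σ̂, B = 1σ̂–2σ̂, A = 2σ̂–3σ̂, * = beyond 3σ̂; sign = side of CL): 1:+C, 2:+A, 3:+A, 4:-C, 5:-C, 6:-C, 7:+C, 8:+C, 9:+B, 10:-C, 11:-C, 12:-B, 13:+B, 14:+C, 15:-C, 16:-C
Rule 2 (two of three consecutive points beyond the same 2σ limit) is satisfied at point 3.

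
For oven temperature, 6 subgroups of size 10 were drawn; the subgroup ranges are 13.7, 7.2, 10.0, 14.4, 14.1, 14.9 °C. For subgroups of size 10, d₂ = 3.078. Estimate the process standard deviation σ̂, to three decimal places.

4.023

R̄ = (13.7 + 7.2 + 10.0 + 14.4 + 14.1 + 14.9) / 6 = 12.3833
σ̂ = R̄ / d₂ = 12.3833 / 3.078 = 4.0232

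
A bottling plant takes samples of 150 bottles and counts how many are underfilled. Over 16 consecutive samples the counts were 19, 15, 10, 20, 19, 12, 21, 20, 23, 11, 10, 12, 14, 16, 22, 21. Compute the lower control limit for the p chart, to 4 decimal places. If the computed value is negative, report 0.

0.0336

p̄ = Σdᵢ / (k·n) = 265 / (16 × 150) = 0.11042
LCL = p̄ − 3·√(p̄(1−p̄)/n) = 0.11042 − 3 × 0.02559 = 0.03365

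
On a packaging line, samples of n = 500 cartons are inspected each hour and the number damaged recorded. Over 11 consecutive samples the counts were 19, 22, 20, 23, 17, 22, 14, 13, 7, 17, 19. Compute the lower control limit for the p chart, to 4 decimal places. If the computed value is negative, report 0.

0.0104

p̄ = Σdᵢ / (k·n) = 193 / (11 × 500) = 0.03509
LCL = p̄ − 3·√(p̄(1−p̄)/n) = 0.03509 − 3 × 0.00823 = 0.01040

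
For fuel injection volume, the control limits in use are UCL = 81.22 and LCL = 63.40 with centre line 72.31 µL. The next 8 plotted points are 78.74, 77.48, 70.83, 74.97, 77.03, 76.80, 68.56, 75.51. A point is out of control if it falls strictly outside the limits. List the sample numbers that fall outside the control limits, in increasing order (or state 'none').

All 8 points lie within [63.40, 81.22].

none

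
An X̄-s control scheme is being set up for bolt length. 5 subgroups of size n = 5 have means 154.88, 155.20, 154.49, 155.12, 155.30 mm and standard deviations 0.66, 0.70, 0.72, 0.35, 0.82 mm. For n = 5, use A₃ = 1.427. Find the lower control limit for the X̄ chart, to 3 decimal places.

154.070

X̄̄ = (154.88 + 155.20 + 154.49 + 155.12 + 155.30) / 5 = 154.9980
s̄ = (0.66 + 0.70 + 0.72 + 0.35 + 0.82) / 5 = 0.6500
LCL = X̄̄ − A₃·s̄ = 154.9980 − 1.427 × 0.6500 = 154.0704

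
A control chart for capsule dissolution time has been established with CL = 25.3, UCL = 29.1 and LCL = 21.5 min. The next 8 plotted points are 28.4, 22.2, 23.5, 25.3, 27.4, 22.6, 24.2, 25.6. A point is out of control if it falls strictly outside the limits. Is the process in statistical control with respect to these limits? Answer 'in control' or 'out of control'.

All 8 points lie within [21.5, 29.1].

in control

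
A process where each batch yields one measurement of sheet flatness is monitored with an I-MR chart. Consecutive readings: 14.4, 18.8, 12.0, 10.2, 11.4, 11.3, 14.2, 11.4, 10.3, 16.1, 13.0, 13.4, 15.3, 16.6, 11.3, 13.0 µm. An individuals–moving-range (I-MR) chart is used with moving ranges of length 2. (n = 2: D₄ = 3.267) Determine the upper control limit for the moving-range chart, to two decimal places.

8.84

Moving ranges: 4.4, 6.8, 1.8, 1.2, 0.1, 2.9, 2.8, 1.1, 5.8, 3.1, 0.4, 1.9, 1.3, 5.3, 1.7; M̄R̄ = 40.6000 / 15 = 2.7067
UCL_MR = D₄·M̄R̄ = 3.267 × 2.7067 = 8.8427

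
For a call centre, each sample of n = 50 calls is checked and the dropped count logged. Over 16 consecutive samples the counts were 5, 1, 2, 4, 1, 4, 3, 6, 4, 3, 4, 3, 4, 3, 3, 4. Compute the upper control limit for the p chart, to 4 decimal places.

p̄ = Σdᵢ / (k·n) = 54 / (16 × 50) = 0.06750
UCL = p̄ + 3·√(p̄(1−p̄)/n) = 0.06750 + 3 × √(0.06750×0.93250/50) = 0.06750 + 3 × 0.03548 = 0.17394

0.1739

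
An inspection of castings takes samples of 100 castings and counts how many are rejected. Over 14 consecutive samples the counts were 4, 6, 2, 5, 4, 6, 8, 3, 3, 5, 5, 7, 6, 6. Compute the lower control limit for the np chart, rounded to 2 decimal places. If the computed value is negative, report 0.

0.00

p̄ = Σdᵢ / (k·n) = 70 / (14 × 100) = 0.05000
LCL = np̄ − 3·√(np̄(1−p̄)) = 5.0000 − 3 × 2.1794 = -1.5383 → 0 (negative, so LCL = 0)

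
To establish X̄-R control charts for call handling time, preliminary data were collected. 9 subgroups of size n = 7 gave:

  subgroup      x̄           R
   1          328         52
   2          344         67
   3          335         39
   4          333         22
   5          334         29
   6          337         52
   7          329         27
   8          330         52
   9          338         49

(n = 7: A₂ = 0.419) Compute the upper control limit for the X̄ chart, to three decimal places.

X̄̄ = (328 + 344 + 335 + 333 + 334 + 337 + 329 + 330 + 338) / 9 = 3008.0000 / 9 = 334.2222
R̄ = (52 + 67 + 39 + 22 + 29 + 52 + 27 + 52 + 49) / 9 = 389.0000 / 9 = 43.2222
UCL = X̄̄ + A₂·R̄ = 334.2222 + 0.419 × 43.2222 = 352.3323

352.332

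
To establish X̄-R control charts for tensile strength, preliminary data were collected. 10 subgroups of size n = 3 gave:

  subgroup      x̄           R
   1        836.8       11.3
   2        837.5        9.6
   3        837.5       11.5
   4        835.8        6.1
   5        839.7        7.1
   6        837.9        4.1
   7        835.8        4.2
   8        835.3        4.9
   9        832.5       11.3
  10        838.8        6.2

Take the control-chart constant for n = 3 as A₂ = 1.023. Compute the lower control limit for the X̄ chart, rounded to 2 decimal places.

828.95

X̄̄ = (836.8 + 837.5 + 837.5 + 835.8 + 839.7 + 837.9 + 835.8 + 835.3 + 832.5 + 838.8) / 10 = 8367.6000 / 10 = 836.7600
R̄ = (11.3 + 9.6 + 11.5 + 6.1 + 7.1 + 4.1 + 4.2 + 4.9 + 11.3 + 6.2) / 10 = 76.3000 / 10 = 7.6300
LCL = X̄̄ − A₂·R̄ = 836.7600 − 1.023 × 7.6300 = 828.9545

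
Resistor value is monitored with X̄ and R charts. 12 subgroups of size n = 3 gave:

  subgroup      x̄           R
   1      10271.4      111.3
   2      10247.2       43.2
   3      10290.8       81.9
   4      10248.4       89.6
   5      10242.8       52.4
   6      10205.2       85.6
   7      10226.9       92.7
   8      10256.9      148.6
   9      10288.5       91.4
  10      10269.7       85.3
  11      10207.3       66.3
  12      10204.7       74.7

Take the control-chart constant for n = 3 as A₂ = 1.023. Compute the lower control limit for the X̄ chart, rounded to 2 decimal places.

10159.44

X̄̄ = (10271.4 + 10247.2 + 10290.8 + 10248.4 + 10242.8 + 10205.2 + 10226.9 + 10256.9 + 10288.5 + 10269.7 + 10207.3 + 10204.7) / 12 = 122959.8000 / 12 = 10246.6500
R̄ = (111.3 + 43.2 + 81.9 + 89.6 + 52.4 + 85.6 + 92.7 + 148.6 + 91.4 + 85.3 + 66.3 + 74.7) / 12 = 1023.0000 / 12 = 85.2500
LCL = X̄̄ − A₂·R̄ = 10246.6500 − 1.023 × 85.2500 = 10159.4392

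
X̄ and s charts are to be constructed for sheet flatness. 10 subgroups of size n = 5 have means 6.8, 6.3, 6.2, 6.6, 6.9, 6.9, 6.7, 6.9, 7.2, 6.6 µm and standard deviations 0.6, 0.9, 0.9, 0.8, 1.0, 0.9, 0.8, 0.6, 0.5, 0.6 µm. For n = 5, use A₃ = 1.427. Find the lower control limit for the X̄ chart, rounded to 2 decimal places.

X̄̄ = (6.8 + 6.3 + 6.2 + 6.6 + 6.9 + 6.9 + 6.7 + 6.9 + 7.2 + 6.6) / 10 = 6.7100
s̄ = (0.6 + 0.9 + 0.9 + 0.8 + 1.0 + 0.9 + 0.8 + 0.6 + 0.5 + 0.6) / 10 = 0.7600
LCL = X̄̄ − A₃·s̄ = 6.7100 − 1.427 × 0.7600 = 5.6255

5.63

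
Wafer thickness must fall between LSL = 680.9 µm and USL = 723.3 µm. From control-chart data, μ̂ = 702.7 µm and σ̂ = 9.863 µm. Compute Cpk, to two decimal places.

0.70

Cpu = (USL − μ̂) / (3σ̂) = (723.3 − 702.7) / (3 × 9.863) = 0.6962; Cpl = (μ̂ − LSL) / (3σ̂) = (702.7 − 680.9) / (3 × 9.863) = 0.7368; Cpk = min(Cpu, Cpl) = 0.6962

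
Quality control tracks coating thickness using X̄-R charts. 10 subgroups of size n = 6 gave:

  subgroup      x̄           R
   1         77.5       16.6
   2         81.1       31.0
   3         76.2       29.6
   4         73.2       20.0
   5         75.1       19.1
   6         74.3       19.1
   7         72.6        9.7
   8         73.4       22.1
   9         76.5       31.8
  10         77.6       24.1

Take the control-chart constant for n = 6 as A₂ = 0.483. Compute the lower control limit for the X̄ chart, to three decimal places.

64.974

X̄̄ = (77.5 + 81.1 + 76.2 + 73.2 + 75.1 + 74.3 + 72.6 + 73.4 + 76.5 + 77.6) / 10 = 757.5000 / 10 = 75.7500
R̄ = (16.6 + 31.0 + 29.6 + 20.0 + 19.1 + 19.1 + 9.7 + 22.1 + 31.8 + 24.1) / 10 = 223.1000 / 10 = 22.3100
LCL = X̄̄ − A₂·R̄ = 75.7500 − 0.483 × 22.3100 = 64.9743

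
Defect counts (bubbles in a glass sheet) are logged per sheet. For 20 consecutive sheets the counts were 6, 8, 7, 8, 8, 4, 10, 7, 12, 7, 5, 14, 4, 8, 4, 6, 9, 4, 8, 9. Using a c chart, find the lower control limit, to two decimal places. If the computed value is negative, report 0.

c̄ = (6 + 8 + 7 + 8 + 8 + 4 + 10 + 7 + 12 + 7 + 5 + 14 + 4 + 8 + 4 + 6 + 9 + 4 + 8 + 9) / 20 = 148 / 20 = 7.4000
LCL = c̄ − 3√c̄ = 7.4000 − 3 × 2.7203 = -0.7609 → 0 (cannot be negative)

0.00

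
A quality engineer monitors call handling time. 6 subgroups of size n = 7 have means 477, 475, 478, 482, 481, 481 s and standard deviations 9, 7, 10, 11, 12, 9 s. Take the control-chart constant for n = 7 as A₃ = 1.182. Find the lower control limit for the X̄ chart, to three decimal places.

467.574

X̄̄ = (477 + 475 + 478 + 482 + 481 + 481) / 6 = 479.0000
s̄ = (9 + 7 + 10 + 11 + 12 + 9) / 6 = 9.6667
LCL = X̄̄ − A₃·s̄ = 479.0000 − 1.182 × 9.6667 = 467.5740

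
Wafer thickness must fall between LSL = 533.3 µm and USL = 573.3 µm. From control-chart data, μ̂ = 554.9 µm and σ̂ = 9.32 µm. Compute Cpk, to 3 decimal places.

0.658

Cpu = (USL − μ̂) / (3σ̂) = (573.3 − 554.9) / (3 × 9.32) = 0.6581; Cpl = (μ̂ − LSL) / (3σ̂) = (554.9 − 533.3) / (3 × 9.32) = 0.7725; Cpk = min(Cpu, Cpl) = 0.6581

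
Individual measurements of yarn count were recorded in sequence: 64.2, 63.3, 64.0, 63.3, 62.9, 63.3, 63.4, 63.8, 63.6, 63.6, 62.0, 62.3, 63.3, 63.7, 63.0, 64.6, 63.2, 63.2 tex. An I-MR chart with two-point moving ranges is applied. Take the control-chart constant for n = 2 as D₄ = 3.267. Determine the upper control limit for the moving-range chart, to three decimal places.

2.076

Moving ranges: 0.9, 0.7, 0.7, 0.4, 0.4, 0.1, 0.4, 0.2, 0.0, 1.6, 0.3, 1.0, 0.4, 0.7, 1.6, 1.4, 0.0; M̄R̄ = 10.8000 / 17 = 0.6353
UCL_MR = D₄·M̄R̄ = 3.267 × 0.6353 = 2.0755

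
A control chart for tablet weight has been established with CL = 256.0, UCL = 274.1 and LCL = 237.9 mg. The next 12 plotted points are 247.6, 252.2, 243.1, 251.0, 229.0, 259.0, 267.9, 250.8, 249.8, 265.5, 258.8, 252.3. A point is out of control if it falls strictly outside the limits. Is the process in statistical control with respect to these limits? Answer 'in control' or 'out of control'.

out of control

Compare each point to [237.9, 274.1]: sample 5 = 229.0 < LCL.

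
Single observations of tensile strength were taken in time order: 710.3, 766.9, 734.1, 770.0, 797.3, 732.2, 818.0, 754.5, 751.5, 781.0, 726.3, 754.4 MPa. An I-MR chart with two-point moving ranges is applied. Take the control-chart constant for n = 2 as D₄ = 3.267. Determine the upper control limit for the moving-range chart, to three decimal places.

143.243

Moving ranges: 56.6, 32.8, 35.9, 27.3, 65.1, 85.8, 63.5, 3.0, 29.5, 54.7, 28.1; M̄R̄ = 482.3000 / 11 = 43.8455
UCL_MR = D₄·M̄R̄ = 3.267 × 43.8455 = 143.2431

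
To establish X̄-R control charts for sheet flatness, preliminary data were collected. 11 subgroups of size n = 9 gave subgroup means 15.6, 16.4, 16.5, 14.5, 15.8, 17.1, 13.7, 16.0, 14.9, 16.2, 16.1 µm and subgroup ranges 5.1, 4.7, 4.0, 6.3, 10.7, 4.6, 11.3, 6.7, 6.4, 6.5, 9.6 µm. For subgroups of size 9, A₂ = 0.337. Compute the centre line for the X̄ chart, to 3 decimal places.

X̄̄ = (15.6 + 16.4 + 16.5 + 14.5 + 15.8 + 17.1 + 13.7 + 16.0 + 14.9 + 16.2 + 16.1) / 11 = 172.8000 / 11 = 15.7091
CL = X̄̄ = 15.7091

15.709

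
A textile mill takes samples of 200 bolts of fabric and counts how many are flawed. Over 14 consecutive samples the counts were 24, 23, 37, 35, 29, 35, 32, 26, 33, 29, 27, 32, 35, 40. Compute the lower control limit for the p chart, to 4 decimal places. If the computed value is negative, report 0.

0.0791

p̄ = Σdᵢ / (k·n) = 437 / (14 × 200) = 0.15607
LCL = p̄ − 3·√(p̄(1−p̄)/n) = 0.15607 − 3 × 0.02566 = 0.07908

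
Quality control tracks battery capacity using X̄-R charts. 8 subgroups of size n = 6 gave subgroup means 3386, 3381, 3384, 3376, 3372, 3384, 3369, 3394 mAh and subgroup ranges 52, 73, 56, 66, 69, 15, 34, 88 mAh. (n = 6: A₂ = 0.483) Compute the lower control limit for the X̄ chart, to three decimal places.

X̄̄ = (3386 + 3381 + 3384 + 3376 + 3372 + 3384 + 3369 + 3394) / 8 = 27046.0000 / 8 = 3380.7500
R̄ = (52 + 73 + 56 + 66 + 69 + 15 + 34 + 88) / 8 = 453.0000 / 8 = 56.6250
LCL = X̄̄ − A₂·R̄ = 3380.7500 − 0.483 × 56.6250 = 3353.4001

3353.400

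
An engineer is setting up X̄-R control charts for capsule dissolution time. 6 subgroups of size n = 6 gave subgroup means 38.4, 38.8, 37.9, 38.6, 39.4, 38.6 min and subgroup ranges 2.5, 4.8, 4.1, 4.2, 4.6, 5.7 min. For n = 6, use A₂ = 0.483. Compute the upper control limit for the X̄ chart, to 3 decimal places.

X̄̄ = (38.4 + 38.8 + 37.9 + 38.6 + 39.4 + 38.6) / 6 = 231.7000 / 6 = 38.6167
R̄ = (2.5 + 4.8 + 4.1 + 4.2 + 4.6 + 5.7) / 6 = 25.9000 / 6 = 4.3167
UCL = X̄̄ + A₂·R̄ = 38.6167 + 0.483 × 4.3167 = 40.7016

40.702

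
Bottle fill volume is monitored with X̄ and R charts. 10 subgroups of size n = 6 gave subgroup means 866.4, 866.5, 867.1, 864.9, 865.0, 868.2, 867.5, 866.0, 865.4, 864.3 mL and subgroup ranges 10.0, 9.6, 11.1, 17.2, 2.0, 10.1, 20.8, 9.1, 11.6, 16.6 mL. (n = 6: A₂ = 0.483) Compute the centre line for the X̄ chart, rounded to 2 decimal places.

X̄̄ = (866.4 + 866.5 + 867.1 + 864.9 + 865.0 + 868.2 + 867.5 + 866.0 + 865.4 + 864.3) / 10 = 8661.3000 / 10 = 866.1300
CL = X̄̄ = 866.1300

866.13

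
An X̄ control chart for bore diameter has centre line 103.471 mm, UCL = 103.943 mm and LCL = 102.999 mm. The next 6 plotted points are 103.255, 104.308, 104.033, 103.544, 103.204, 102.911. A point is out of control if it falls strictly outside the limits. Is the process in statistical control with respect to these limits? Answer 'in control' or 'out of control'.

Compare each point to [102.999, 103.943]: sample 2 = 104.308 > UCL; sample 3 = 104.033 > UCL; sample 6 = 102.911 < LCL.

out of control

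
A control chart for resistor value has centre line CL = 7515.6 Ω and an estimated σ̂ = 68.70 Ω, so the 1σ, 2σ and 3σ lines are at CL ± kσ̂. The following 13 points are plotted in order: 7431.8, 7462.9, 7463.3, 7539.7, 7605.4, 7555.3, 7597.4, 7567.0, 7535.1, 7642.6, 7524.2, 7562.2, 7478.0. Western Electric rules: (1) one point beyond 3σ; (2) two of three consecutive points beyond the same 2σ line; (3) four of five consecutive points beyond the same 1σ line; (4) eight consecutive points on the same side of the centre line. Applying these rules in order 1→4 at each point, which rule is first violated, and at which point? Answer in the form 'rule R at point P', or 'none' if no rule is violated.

Zone of each point (C = within 1σ̂, B = 1σ̂–2σ̂, A = 2σ̂–3σ̂, * = beyond 3σ̂; sign = side of CL): 1:-B, 2:-C, 3:-C, 4:+C, 5:+B, 6:+C, 7:+B, 8:+C, 9:+C, 10:+B, 11:+C, 12:+C, 13:-C
Rule 4 (eight consecutive points on the same side of the centre line) is satisfied at point 11.

rule 4 at point 11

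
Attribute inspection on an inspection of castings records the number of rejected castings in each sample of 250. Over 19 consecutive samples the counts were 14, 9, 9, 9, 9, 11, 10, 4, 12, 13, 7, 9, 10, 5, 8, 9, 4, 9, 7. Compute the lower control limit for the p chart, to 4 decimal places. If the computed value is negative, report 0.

0.0003

p̄ = Σdᵢ / (k·n) = 168 / (19 × 250) = 0.03537
LCL = p̄ − 3·√(p̄(1−p̄)/n) = 0.03537 − 3 × 0.01168 = 0.00032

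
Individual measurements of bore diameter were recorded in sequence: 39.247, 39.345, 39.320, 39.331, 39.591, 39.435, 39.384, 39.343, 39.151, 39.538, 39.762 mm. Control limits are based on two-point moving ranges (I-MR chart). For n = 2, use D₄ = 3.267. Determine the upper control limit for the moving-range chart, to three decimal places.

Moving ranges: 0.098, 0.025, 0.011, 0.260, 0.156, 0.051, 0.041, 0.192, 0.387, 0.224; M̄R̄ = 1.4450 / 10 = 0.1445
UCL_MR = D₄·M̄R̄ = 3.267 × 0.1445 = 0.4721

0.472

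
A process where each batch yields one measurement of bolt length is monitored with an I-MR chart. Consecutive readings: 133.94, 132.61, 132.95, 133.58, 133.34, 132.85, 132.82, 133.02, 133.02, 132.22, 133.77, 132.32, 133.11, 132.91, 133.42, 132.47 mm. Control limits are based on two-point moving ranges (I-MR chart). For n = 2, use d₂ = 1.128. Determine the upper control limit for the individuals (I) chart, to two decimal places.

X̄ = (133.94 + 132.61 + 132.95 + 133.58 + 133.34 + 132.85 + 132.82 + 133.02 + 133.02 + 132.22 + 133.77 + 132.32 + 133.11 + 132.91 + 133.42 + 132.47) / 16 = 133.0219
Moving ranges: 1.33, 0.34, 0.63, 0.24, 0.49, 0.03, 0.20, 0.00, 0.80, 1.55, 1.45, 0.79, 0.20, 0.51, 0.95; M̄R̄ = 9.5100 / 15 = 0.6340
UCL = X̄ + 3·M̄R̄/d₂ = 133.0219 + 3 × 0.6340 / 1.128 = 134.7080

134.71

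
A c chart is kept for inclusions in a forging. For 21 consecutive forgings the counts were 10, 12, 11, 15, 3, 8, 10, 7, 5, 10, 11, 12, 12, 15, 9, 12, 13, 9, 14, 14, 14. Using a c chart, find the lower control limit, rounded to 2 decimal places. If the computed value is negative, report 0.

0.92

c̄ = (10 + 12 + 11 + 15 + 3 + 8 + 10 + 7 + 5 + 10 + 11 + 12 + 12 + 15 + 9 + 12 + 13 + 9 + 14 + 14 + 14) / 21 = 226 / 21 = 10.7619
LCL = c̄ − 3√c̄ = 10.7619 − 3 × 3.2805 = 0.9203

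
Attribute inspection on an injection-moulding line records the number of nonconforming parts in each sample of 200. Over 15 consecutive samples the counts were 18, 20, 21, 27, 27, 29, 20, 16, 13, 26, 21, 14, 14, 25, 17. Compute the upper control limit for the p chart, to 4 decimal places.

0.1671

p̄ = Σdᵢ / (k·n) = 308 / (15 × 200) = 0.10267
UCL = p̄ + 3·√(p̄(1−p̄)/n) = 0.10267 + 3 × √(0.10267×0.89733/200) = 0.10267 + 3 × 0.02146 = 0.16705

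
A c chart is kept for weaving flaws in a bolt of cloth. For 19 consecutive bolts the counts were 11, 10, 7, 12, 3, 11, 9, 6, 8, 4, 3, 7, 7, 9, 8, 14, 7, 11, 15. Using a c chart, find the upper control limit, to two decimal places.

17.29

c̄ = (11 + 10 + 7 + 12 + 3 + 11 + 9 + 6 + 8 + 4 + 3 + 7 + 7 + 9 + 8 + 14 + 7 + 11 + 15) / 19 = 162 / 19 = 8.5263
UCL = c̄ + 3√c̄ = 8.5263 + 3 × √8.5263 = 8.5263 + 3 × 2.9200 = 17.2863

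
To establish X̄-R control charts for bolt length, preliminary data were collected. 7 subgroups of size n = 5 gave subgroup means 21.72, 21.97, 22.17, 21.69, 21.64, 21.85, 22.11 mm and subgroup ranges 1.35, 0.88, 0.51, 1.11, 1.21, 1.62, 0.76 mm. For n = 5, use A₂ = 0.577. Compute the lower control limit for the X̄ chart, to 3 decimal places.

X̄̄ = (21.72 + 21.97 + 22.17 + 21.69 + 21.64 + 21.85 + 22.11) / 7 = 153.1500 / 7 = 21.8786
R̄ = (1.35 + 0.88 + 0.51 + 1.11 + 1.21 + 1.62 + 0.76) / 7 = 7.4400 / 7 = 1.0629
LCL = X̄̄ − A₂·R̄ = 21.8786 − 0.577 × 1.0629 = 21.2653

21.265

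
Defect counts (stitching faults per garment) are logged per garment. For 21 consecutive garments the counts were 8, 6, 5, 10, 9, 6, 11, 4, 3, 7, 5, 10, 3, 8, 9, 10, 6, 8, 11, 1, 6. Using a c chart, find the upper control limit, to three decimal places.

14.863

c̄ = (8 + 6 + 5 + 10 + 9 + 6 + 11 + 4 + 3 + 7 + 5 + 10 + 3 + 8 + 9 + 10 + 6 + 8 + 11 + 1 + 6) / 21 = 146 / 21 = 6.9524
UCL = c̄ + 3√c̄ = 6.9524 + 3 × √6.9524 = 6.9524 + 3 × 2.6367 = 14.8626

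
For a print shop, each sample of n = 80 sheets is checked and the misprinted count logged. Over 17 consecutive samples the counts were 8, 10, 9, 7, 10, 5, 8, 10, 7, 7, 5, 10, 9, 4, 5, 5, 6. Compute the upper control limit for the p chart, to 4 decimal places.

p̄ = Σdᵢ / (k·n) = 125 / (17 × 80) = 0.09191
UCL = p̄ + 3·√(p̄(1−p̄)/n) = 0.09191 + 3 × √(0.09191×0.90809/80) = 0.09191 + 3 × 0.03230 = 0.18881

0.1888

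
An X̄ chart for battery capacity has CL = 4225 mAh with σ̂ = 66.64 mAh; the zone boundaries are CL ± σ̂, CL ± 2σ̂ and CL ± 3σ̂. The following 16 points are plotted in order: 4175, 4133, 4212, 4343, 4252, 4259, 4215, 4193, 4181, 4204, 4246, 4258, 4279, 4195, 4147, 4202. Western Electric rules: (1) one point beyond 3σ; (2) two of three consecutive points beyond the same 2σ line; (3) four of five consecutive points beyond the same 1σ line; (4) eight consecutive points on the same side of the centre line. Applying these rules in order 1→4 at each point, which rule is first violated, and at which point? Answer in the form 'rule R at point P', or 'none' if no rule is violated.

none

Zone of each point (C = within 1σ̂, B = 1σ̂–2σ̂, A = 2σ̂–3σ̂, * = beyond 3σ̂; sign = side of CL): 1:-C, 2:-B, 3:-C, 4:+B, 5:+C, 6:+C, 7:-C, 8:-C, 9:-C, 10:-C, 11:+C, 12:+C, 13:+C, 14:-C, 15:-B, 16:-C
No rule fires across all 16 points.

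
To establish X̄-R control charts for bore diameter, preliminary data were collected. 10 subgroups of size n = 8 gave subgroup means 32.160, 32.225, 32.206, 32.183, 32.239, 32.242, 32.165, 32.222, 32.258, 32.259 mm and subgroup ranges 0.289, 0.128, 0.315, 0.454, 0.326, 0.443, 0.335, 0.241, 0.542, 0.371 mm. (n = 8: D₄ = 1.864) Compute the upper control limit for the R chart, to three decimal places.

R̄ = (0.289 + 0.128 + 0.315 + 0.454 + 0.326 + 0.443 + 0.335 + 0.241 + 0.542 + 0.371) / 10 = 3.4440 / 10 = 0.3444
UCL_R = D₄·R̄ = 1.864 × 0.3444 = 0.6420

0.642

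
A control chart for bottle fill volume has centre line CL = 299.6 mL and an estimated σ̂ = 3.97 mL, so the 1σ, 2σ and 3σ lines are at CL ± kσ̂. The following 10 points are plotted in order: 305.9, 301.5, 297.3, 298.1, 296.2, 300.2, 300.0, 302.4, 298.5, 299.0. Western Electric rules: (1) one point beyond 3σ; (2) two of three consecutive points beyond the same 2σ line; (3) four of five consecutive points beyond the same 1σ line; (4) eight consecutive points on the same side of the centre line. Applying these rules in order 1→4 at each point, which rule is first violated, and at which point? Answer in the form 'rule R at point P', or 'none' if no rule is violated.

none

Zone of each point (C = within 1σ̂, B = 1σ̂–2σ̂, A = 2σ̂–3σ̂, * = beyond 3σ̂; sign = side of CL): 1:+B, 2:+C, 3:-C, 4:-C, 5:-C, 6:+C, 7:+C, 8:+C, 9:-C, 10:-C
No rule fires across all 10 points.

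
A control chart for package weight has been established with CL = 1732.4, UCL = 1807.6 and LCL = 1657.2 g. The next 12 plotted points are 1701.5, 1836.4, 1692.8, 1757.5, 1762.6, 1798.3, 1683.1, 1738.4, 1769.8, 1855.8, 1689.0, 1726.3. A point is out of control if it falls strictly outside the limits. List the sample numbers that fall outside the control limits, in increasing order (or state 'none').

2, 10

Compare each point to [1657.2, 1807.6]: sample 2 = 1836.4 > UCL; sample 10 = 1855.8 > UCL.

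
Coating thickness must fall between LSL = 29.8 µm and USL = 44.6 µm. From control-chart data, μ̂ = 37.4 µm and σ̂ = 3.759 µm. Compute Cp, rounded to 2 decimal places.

0.66

Cp = (USL − LSL) / (6σ̂) = (44.6 − 29.8) / (6 × 3.759) = 14.8000 / 22.5540 = 0.6562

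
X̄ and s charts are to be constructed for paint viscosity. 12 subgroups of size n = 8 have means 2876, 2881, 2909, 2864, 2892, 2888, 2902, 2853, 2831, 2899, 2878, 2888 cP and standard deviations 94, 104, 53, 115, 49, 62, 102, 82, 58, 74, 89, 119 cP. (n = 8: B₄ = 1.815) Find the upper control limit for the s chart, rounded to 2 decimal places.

s̄ = (94 + 104 + 53 + 115 + 49 + 62 + 102 + 82 + 58 + 74 + 89 + 119) / 12 = 83.4167
UCL_s = B₄·s̄ = 1.815 × 83.4167 = 151.4013

151.40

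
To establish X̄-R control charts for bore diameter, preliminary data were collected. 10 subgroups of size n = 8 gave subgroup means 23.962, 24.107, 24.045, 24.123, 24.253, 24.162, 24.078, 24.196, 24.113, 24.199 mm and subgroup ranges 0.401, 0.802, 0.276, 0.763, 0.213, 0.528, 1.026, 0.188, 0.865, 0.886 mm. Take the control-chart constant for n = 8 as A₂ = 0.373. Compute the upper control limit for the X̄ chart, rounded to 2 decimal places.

24.35

X̄̄ = (23.962 + 24.107 + 24.045 + 24.123 + 24.253 + 24.162 + 24.078 + 24.196 + 24.113 + 24.199) / 10 = 241.2380 / 10 = 24.1238
R̄ = (0.401 + 0.802 + 0.276 + 0.763 + 0.213 + 0.528 + 1.026 + 0.188 + 0.865 + 0.886) / 10 = 5.9480 / 10 = 0.5948
UCL = X̄̄ + A₂·R̄ = 24.1238 + 0.373 × 0.5948 = 24.3457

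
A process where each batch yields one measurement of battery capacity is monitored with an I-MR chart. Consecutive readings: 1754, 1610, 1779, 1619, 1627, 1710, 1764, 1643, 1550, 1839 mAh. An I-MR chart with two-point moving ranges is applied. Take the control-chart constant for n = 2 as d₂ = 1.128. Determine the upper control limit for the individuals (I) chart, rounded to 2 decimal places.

2020.76

X̄ = (1754 + 1610 + 1779 + 1619 + 1627 + 1710 + 1764 + 1643 + 1550 + 1839) / 10 = 1689.5000
Moving ranges: 144, 169, 160, 8, 83, 54, 121, 93, 289; M̄R̄ = 1121.0000 / 9 = 124.5556
UCL = X̄ + 3·M̄R̄/d₂ = 1689.5000 + 3 × 124.5556 / 1.128 = 2020.7648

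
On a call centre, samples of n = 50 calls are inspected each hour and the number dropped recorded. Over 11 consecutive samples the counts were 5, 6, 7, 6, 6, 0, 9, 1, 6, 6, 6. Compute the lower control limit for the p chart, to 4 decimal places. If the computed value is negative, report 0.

p̄ = Σdᵢ / (k·n) = 58 / (11 × 50) = 0.10545
LCL = p̄ − 3·√(p̄(1−p̄)/n) = 0.10545 − 3 × 0.04344 = -0.02485 → 0 (negative, so LCL = 0)

0.0000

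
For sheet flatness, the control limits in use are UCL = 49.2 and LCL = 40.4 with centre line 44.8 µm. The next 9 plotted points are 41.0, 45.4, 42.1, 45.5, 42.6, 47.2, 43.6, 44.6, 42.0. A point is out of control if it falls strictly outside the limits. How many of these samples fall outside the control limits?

0

All 9 points lie within [40.4, 49.2].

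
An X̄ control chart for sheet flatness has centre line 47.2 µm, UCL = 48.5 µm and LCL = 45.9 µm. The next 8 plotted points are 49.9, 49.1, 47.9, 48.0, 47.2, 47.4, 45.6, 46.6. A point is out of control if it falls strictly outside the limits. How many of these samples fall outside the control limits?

Compare each point to [45.9, 48.5]: sample 1 = 49.9 > UCL; sample 2 = 49.1 > UCL; sample 7 = 45.6 < LCL.

3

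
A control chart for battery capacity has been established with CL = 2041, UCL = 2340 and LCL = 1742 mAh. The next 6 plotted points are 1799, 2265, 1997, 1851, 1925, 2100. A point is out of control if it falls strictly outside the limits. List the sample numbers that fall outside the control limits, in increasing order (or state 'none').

All 6 points lie within [1742, 2340].

none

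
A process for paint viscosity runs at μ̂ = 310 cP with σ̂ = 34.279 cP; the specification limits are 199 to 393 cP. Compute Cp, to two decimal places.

Cp = (USL − LSL) / (6σ̂) = (393 − 199) / (6 × 34.279) = 194.0000 / 205.6740 = 0.9432

0.94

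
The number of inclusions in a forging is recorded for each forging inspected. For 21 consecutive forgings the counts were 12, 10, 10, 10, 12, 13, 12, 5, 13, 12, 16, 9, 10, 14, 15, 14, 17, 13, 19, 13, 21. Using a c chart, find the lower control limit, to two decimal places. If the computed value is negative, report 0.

2.10

c̄ = (12 + 10 + 10 + 10 + 12 + 13 + 12 + 5 + 13 + 12 + 16 + 9 + 10 + 14 + 15 + 14 + 17 + 13 + 19 + 13 + 21) / 21 = 270 / 21 = 12.8571
LCL = c̄ − 3√c̄ = 12.8571 − 3 × 3.5857 = 2.1001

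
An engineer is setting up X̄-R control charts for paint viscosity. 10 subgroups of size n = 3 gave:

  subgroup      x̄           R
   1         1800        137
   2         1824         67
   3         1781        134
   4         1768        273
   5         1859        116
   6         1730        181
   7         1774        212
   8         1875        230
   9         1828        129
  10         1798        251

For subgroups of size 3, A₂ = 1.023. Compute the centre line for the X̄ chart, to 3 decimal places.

1803.700

X̄̄ = (1800 + 1824 + 1781 + 1768 + 1859 + 1730 + 1774 + 1875 + 1828 + 1798) / 10 = 18037.0000 / 10 = 1803.7000
CL = X̄̄ = 1803.7000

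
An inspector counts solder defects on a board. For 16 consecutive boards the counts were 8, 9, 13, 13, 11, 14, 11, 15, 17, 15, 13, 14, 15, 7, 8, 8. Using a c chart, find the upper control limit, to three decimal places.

22.303

c̄ = (8 + 9 + 13 + 13 + 11 + 14 + 11 + 15 + 17 + 15 + 13 + 14 + 15 + 7 + 8 + 8) / 16 = 191 / 16 = 11.9375
UCL = c̄ + 3√c̄ = 11.9375 + 3 × √11.9375 = 11.9375 + 3 × 3.4551 = 22.3027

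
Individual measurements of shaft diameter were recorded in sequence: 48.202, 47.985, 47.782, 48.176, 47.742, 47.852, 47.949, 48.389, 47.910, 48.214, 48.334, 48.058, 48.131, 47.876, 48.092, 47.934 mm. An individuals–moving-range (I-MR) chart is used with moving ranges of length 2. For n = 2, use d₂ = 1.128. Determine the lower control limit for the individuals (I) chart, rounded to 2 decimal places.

X̄ = (48.202 + 47.985 + 47.782 + 48.176 + 47.742 + 47.852 + 47.949 + 48.389 + 47.910 + 48.214 + 48.334 + 48.058 + 48.131 + 47.876 + 48.092 + 47.934) / 16 = 48.0391
Moving ranges: 0.217, 0.203, 0.394, 0.434, 0.110, 0.097, 0.440, 0.479, 0.304, 0.120, 0.276, 0.073, 0.255, 0.216, 0.158; M̄R̄ = 3.7760 / 15 = 0.2517
LCL = X̄ − 3·M̄R̄/d₂ = 48.0391 − 3 × 0.2517 / 1.128 = 47.3696

47.37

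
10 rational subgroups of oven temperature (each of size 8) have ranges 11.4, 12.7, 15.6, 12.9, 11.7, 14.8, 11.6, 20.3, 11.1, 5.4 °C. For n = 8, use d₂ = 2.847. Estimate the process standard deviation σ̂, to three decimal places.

R̄ = (11.4 + 12.7 + 15.6 + 12.9 + 11.7 + 14.8 + 11.6 + 20.3 + 11.1 + 5.4) / 10 = 12.7500
σ̂ = R̄ / d₂ = 12.7500 / 2.847 = 4.4784

4.478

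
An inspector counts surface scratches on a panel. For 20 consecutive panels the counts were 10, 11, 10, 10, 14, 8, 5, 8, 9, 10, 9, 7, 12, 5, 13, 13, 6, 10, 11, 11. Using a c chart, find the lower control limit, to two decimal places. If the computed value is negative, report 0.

0.30

c̄ = (10 + 11 + 10 + 10 + 14 + 8 + 5 + 8 + 9 + 10 + 9 + 7 + 12 + 5 + 13 + 13 + 6 + 10 + 11 + 11) / 20 = 192 / 20 = 9.6000
LCL = c̄ − 3√c̄ = 9.6000 − 3 × 3.0984 = 0.3048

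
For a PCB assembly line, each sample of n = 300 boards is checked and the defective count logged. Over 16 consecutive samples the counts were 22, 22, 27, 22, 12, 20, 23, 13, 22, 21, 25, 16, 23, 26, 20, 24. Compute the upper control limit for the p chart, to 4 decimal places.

0.1147

p̄ = Σdᵢ / (k·n) = 338 / (16 × 300) = 0.07042
UCL = p̄ + 3·√(p̄(1−p̄)/n) = 0.07042 + 3 × √(0.07042×0.92958/300) = 0.07042 + 3 × 0.01477 = 0.11473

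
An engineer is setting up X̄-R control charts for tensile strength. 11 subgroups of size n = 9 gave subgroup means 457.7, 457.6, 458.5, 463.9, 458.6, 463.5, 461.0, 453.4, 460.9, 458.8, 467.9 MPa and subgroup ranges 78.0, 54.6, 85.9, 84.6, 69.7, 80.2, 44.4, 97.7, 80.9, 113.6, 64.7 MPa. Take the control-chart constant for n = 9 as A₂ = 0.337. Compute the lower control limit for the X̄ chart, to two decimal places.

433.99

X̄̄ = (457.7 + 457.6 + 458.5 + 463.9 + 458.6 + 463.5 + 461.0 + 453.4 + 460.9 + 458.8 + 467.9) / 11 = 5061.8000 / 11 = 460.1636
R̄ = (78.0 + 54.6 + 85.9 + 84.6 + 69.7 + 80.2 + 44.4 + 97.7 + 80.9 + 113.6 + 64.7) / 11 = 854.3000 / 11 = 77.6636
LCL = X̄̄ − A₂·R̄ = 460.1636 − 0.337 × 77.6636 = 433.9910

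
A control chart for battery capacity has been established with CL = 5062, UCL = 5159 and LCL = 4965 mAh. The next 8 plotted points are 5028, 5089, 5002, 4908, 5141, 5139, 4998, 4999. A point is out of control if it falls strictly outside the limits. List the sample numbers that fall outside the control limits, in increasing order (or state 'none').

Compare each point to [4965, 5159]: sample 4 = 4908 < LCL.

4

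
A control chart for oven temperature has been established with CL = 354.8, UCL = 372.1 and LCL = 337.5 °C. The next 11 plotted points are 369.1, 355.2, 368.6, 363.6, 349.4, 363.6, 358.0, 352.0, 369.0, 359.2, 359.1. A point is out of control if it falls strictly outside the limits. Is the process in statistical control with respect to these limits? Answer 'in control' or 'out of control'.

in control

All 11 points lie within [337.5, 372.1].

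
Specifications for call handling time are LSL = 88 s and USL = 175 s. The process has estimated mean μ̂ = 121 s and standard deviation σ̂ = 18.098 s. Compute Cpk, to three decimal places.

Cpu = (USL − μ̂) / (3σ̂) = (175 − 121) / (3 × 18.098) = 0.9946; Cpl = (μ̂ − LSL) / (3σ̂) = (121 − 88) / (3 × 18.098) = 0.6078; Cpk = min(Cpu, Cpl) = 0.6078

0.608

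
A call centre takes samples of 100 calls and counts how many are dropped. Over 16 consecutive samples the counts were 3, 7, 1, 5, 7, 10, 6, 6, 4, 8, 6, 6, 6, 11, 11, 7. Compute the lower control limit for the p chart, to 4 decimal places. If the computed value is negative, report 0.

0.0000

p̄ = Σdᵢ / (k·n) = 104 / (16 × 100) = 0.06500
LCL = p̄ − 3·√(p̄(1−p̄)/n) = 0.06500 − 3 × 0.02465 = -0.00896 → 0 (negative, so LCL = 0)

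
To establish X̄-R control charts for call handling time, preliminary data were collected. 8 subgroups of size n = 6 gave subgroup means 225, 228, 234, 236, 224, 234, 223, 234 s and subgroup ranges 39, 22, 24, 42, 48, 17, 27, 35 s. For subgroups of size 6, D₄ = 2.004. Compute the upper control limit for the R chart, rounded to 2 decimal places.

63.63

R̄ = (39 + 22 + 24 + 42 + 48 + 17 + 27 + 35) / 8 = 254.0000 / 8 = 31.7500
UCL_R = D₄·R̄ = 2.004 × 31.7500 = 63.6270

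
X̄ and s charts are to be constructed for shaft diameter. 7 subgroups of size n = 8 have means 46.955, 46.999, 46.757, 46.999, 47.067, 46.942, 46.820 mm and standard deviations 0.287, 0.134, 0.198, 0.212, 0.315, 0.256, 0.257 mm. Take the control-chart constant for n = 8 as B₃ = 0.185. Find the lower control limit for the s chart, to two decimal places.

s̄ = (0.287 + 0.134 + 0.198 + 0.212 + 0.315 + 0.256 + 0.257) / 7 = 0.2370
LCL_s = B₃·s̄ = 0.185 × 0.2370 = 0.0438

0.04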